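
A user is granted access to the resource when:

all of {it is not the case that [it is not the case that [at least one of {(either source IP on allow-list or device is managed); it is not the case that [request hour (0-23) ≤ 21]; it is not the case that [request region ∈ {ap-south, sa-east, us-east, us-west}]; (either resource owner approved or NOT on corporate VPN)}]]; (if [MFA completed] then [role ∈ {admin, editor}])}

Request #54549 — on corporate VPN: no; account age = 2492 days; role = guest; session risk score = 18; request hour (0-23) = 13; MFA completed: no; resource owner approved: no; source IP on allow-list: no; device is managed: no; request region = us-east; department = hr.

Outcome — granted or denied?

Granted

Atomic conditions:
  source IP on allow-list: no → false
  device is managed: no → false
  request hour (0-23) ≤ 21: 13 ≤ 21 is true
  request region ∈ {ap-south, sa-east, us-east, us-west}: us-east is in the set → true
  resource owner approved: no → false
  NOT on corporate VPN: no → true
  MFA completed: no → false
  role ∈ {admin, editor}: guest is not in the set → false
Combine:
[1.1.1.1] false OR false = false
[1.1.1.2] NOT true = false
[1.1.1.3] NOT true = false
[1.1.1.4] false OR true = true
[1.1.1] false OR false OR false OR true = true
[1.1] NOT true = false
[1] NOT false = true
[2] false → false (antecedent false ⇒ implication holds) = true
[root] true AND true = true
Overall: true → granted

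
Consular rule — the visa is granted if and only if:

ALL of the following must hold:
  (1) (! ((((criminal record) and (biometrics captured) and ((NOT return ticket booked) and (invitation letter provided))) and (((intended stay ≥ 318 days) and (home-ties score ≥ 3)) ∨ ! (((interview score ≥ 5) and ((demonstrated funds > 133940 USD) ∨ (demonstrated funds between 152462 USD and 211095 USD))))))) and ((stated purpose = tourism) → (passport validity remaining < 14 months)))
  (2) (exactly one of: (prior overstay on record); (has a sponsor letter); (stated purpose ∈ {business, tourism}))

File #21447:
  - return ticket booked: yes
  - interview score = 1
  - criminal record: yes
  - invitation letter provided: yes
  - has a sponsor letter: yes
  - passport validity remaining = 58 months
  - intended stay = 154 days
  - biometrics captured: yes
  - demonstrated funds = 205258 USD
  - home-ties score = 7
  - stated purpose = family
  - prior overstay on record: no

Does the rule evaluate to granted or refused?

Atomic conditions:
  criminal record: yes → true
  biometrics captured: yes → true
  NOT return ticket booked: yes → false
  invitation letter provided: yes → true
  intended stay ≥ 318 days: 154 ≥ 318 is false
  home-ties score ≥ 3: 7 ≥ 3 is true
  interview score ≥ 5: 1 ≥ 5 is false
  demonstrated funds > 133940 USD: 205258 > 133940 is true
  demonstrated funds between 152462 USD and 211095 USD: 205258 in [152462, 211095] is true
  stated purpose = tourism: family == tourism is false
  passport validity remaining < 14 months: 58 < 14 is false
  prior overstay on record: no → false
  has a sponsor letter: yes → true
  stated purpose ∈ {business, tourism}: family is not in the set → false
Combine:
[1.1.1.1.3] false AND true = false
[1.1.1.1] true AND true AND false = false
[1.1.1.2.1] false AND true = false
[1.1.1.2.2.1.2] true OR true = true
[1.1.1.2.2.1] false AND true = false
[1.1.1.2.2] NOT false = true
[1.1.1.2] false OR true = true
[1.1.1] false AND true = false
[1.1] NOT false = true
[1.2] false → false (antecedent false ⇒ implication holds) = true
[1] true AND true = true
[2] exactly-one(false, true, false) = true
[root] true AND true = true
Overall: true → granted

Granted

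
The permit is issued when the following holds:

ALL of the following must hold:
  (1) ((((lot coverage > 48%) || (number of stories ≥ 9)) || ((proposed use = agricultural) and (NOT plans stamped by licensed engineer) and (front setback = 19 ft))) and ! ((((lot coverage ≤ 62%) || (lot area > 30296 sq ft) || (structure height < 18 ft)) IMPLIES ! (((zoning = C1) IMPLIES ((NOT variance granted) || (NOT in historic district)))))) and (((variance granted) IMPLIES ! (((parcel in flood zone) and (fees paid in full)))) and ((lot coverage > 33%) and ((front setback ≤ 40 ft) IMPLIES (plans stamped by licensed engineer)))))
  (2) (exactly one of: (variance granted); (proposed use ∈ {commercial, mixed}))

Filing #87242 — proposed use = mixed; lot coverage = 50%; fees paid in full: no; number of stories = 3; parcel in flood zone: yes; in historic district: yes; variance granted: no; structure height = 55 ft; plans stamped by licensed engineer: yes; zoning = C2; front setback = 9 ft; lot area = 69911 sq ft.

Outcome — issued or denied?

Atomic conditions:
  lot coverage > 48%: 50 > 48 is true
  number of stories ≥ 9: 3 ≥ 9 is false
  proposed use = agricultural: mixed == agricultural is false
  NOT plans stamped by licensed engineer: yes → false
  front setback = 19 ft: 9 == 19 is false
  lot coverage ≤ 62%: 50 ≤ 62 is true
  lot area > 30296 sq ft: 69911 > 30296 is true
  structure height < 18 ft: 55 < 18 is false
  zoning = C1: C2 == C1 is false
  NOT variance granted: no → true
  NOT in historic district: yes → false
  variance granted: no → false
  parcel in flood zone: yes → true
  fees paid in full: no → false
  lot coverage > 33%: 50 > 33 is true
  front setback ≤ 40 ft: 9 ≤ 40 is true
  plans stamped by licensed engineer: yes → true
  proposed use ∈ {commercial, mixed}: mixed is in the set → true
Combine:
[1.1.1] true OR false = true
[1.1.2] false AND false AND false = false
[1.1] true OR false = true
[1.2.1.1] true OR true OR false = true
[1.2.1.2.1.2] true OR false = true
[1.2.1.2.1] false → true (antecedent false ⇒ implication holds) = true
[1.2.1.2] NOT true = false
[1.2.1] true → false = false
[1.2] NOT false = true
[1.3.1.2.1] true AND false = false
[1.3.1.2] NOT false = true
[1.3.1] false → true (antecedent false ⇒ implication holds) = true
[1.3.2.2] true → true = true
[1.3.2] true AND true = true
[1.3] true AND true = true
[1] true AND true AND true = true
[2] exactly-one(false, true) = true
[root] true AND true = true
Overall: true → issued

Issued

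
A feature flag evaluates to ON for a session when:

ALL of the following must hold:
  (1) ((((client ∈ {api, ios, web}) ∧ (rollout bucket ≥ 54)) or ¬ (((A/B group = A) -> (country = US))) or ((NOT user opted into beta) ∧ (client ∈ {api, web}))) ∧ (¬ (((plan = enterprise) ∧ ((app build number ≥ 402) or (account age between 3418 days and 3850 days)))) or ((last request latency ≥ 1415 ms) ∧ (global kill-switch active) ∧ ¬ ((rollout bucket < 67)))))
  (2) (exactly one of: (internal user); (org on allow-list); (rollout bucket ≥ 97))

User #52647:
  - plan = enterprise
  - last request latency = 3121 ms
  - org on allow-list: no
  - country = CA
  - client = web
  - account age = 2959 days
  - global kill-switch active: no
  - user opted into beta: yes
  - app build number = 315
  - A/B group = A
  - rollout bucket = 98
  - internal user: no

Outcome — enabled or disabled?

Enabled

Atomic conditions:
  client ∈ {api, ios, web}: web is in the set → true
  rollout bucket ≥ 54: 98 ≥ 54 is true
  A/B group = A: A == A is true
  country = US: CA == US is false
  NOT user opted into beta: yes → false
  client ∈ {api, web}: web is in the set → true
  plan = enterprise: enterprise == enterprise is true
  app build number ≥ 402: 315 ≥ 402 is false
  account age between 3418 days and 3850 days: 2959 in [3418, 3850] is false
  last request latency ≥ 1415 ms: 3121 ≥ 1415 is true
  global kill-switch active: no → false
  rollout bucket < 67: 98 < 67 is false
  internal user: no → false
  org on allow-list: no → false
  rollout bucket ≥ 97: 98 ≥ 97 is true
Combine:
[1.1.1] true AND true = true
[1.1.2.1] true → false = false
[1.1.2] NOT false = true
[1.1.3] false AND true = false
[1.1] true OR true OR false = true
[1.2.1.1.2] false OR false = false
[1.2.1.1] true AND false = false
[1.2.1] NOT false = true
[1.2.2.3] NOT false = true
[1.2.2] true AND false AND true = false
[1.2] true OR false = true
[1] true AND true = true
[2] exactly-one(false, false, true) = true
[root] true AND true = true
Overall: true → enabled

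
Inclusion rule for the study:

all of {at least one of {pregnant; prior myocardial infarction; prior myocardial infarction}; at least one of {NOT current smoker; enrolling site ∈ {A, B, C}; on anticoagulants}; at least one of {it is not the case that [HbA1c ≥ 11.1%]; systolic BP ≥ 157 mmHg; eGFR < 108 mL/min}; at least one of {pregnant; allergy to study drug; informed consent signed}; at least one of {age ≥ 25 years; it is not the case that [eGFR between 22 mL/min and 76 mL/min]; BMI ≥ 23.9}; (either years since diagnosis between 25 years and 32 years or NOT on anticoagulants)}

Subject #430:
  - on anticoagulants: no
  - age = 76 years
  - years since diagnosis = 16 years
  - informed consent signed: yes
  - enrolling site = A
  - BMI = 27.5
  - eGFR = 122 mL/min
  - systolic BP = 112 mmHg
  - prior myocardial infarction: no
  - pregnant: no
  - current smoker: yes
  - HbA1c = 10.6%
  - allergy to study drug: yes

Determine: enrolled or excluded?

Atomic conditions:
  pregnant: no → false
  prior myocardial infarction: no → false
  NOT current smoker: yes → false
  enrolling site ∈ {A, B, C}: A is in the set → true
  on anticoagulants: no → false
  HbA1c ≥ 11.1%: 10.6 ≥ 11.1 is false
  systolic BP ≥ 157 mmHg: 112 ≥ 157 is false
  eGFR < 108 mL/min: 122 < 108 is false
  allergy to study drug: yes → true
  informed consent signed: yes → true
  age ≥ 25 years: 76 ≥ 25 is true
  eGFR between 22 mL/min and 76 mL/min: 122 in [22, 76] is false
  BMI ≥ 23.9: 27.5 ≥ 23.9 is true
  years since diagnosis between 25 years and 32 years: 16 in [25, 32] is false
  NOT on anticoagulants: no → true
Combine:
[1] false OR false OR false = false
[2] false OR true OR false = true
[3.1] NOT false = true
[3] true OR false OR false = true
[4] false OR true OR true = true
[5.2] NOT false = true
[5] true OR true OR true = true
[6] false OR true = true
[root] false AND true AND true AND true AND true AND true = false
Overall: false → excluded

Excluded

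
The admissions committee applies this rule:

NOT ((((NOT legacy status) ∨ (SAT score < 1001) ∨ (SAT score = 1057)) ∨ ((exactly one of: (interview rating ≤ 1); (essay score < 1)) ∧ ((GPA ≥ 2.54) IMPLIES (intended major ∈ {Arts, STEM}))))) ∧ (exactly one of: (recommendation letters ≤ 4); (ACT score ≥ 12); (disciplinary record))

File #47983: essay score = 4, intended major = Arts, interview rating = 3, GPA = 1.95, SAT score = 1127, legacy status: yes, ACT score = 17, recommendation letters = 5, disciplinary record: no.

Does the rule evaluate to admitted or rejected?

Atomic conditions:
  NOT legacy status: yes → false
  SAT score < 1001: 1127 < 1001 is false
  SAT score = 1057: 1127 == 1057 is false
  interview rating ≤ 1: 3 ≤ 1 is false
  essay score < 1: 4 < 1 is false
  GPA ≥ 2.54: 1.95 ≥ 2.54 is false
  intended major ∈ {Arts, STEM}: Arts is in the set → true
  recommendation letters ≤ 4: 5 ≤ 4 is false
  ACT score ≥ 12: 17 ≥ 12 is true
  disciplinary record: no → false
Combine:
[1.1.1] false OR false OR false = false
[1.1.2.1] exactly-one(false, false) = false
[1.1.2.2] false → true (antecedent false ⇒ implication holds) = true
[1.1.2] false AND true = false
[1.1] false OR false = false
[1] NOT false = true
[2] exactly-one(false, true, false) = true
[root] true AND true = true
Overall: true → admitted

Admitted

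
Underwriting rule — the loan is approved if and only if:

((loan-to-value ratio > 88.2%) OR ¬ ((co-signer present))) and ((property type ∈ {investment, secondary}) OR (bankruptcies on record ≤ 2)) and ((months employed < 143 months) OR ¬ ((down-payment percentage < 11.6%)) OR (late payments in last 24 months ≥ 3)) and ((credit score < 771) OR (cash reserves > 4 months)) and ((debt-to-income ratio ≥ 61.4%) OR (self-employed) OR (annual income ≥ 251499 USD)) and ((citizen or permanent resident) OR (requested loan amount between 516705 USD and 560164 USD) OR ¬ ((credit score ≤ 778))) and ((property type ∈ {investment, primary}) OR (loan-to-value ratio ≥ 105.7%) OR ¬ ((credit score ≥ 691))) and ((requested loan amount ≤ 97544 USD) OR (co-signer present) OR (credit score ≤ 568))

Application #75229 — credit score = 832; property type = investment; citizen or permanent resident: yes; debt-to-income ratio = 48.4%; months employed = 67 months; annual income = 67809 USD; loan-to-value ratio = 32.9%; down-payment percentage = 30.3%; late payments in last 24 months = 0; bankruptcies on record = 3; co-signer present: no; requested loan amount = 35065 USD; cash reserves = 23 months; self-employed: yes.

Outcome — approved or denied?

Atomic conditions:
  loan-to-value ratio > 88.2%: 32.9 > 88.2 is false
  co-signer present: no → false
  property type ∈ {investment, secondary}: investment is in the set → true
  bankruptcies on record ≤ 2: 3 ≤ 2 is false
  months employed < 143 months: 67 < 143 is true
  down-payment percentage < 11.6%: 30.3 < 11.6 is false
  late payments in last 24 months ≥ 3: 0 ≥ 3 is false
  credit score < 771: 832 < 771 is false
  cash reserves > 4 months: 23 > 4 is true
  debt-to-income ratio ≥ 61.4%: 48.4 ≥ 61.4 is false
  self-employed: yes → true
  annual income ≥ 251499 USD: 67809 ≥ 251499 is false
  citizen or permanent resident: yes → true
  requested loan amount between 516705 USD and 560164 USD: 35065 in [516705, 560164] is false
  credit score ≤ 778: 832 ≤ 778 is false
  property type ∈ {investment, primary}: investment is in the set → true
  loan-to-value ratio ≥ 105.7%: 32.9 ≥ 105.7 is false
  credit score ≥ 691: 832 ≥ 691 is true
  requested loan amount ≤ 97544 USD: 35065 ≤ 97544 is true
  credit score ≤ 568: 832 ≤ 568 is false
Combine:
[1.2] NOT false = true
[1] false OR true = true
[2] true OR false = true
[3.2] NOT false = true
[3] true OR true OR false = true
[4] false OR true = true
[5] false OR true OR false = true
[6.3] NOT false = true
[6] true OR false OR true = true
[7.3] NOT true = false
[7] true OR false OR false = true
[8] true OR false OR false = true
[root] true AND true AND true AND true AND true AND true AND true AND true = true
Overall: true → approved

Approved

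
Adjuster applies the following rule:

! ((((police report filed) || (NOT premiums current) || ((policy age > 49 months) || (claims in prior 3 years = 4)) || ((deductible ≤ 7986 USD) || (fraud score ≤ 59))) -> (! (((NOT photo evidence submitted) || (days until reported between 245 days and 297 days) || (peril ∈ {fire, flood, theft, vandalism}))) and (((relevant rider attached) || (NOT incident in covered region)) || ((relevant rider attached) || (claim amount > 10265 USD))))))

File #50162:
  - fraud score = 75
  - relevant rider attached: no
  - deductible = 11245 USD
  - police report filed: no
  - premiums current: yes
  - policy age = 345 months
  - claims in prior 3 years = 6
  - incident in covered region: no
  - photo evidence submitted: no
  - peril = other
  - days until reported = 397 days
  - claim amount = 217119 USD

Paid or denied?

Paid

Atomic conditions:
  police report filed: no → false
  NOT premiums current: yes → false
  policy age > 49 months: 345 > 49 is true
  claims in prior 3 years = 4: 6 == 4 is false
  deductible ≤ 7986 USD: 11245 ≤ 7986 is false
  fraud score ≤ 59: 75 ≤ 59 is false
  NOT photo evidence submitted: no → true
  days until reported between 245 days and 297 days: 397 in [245, 297] is false
  peril ∈ {fire, flood, theft, vandalism}: other is not in the set → false
  relevant rider attached: no → false
  NOT incident in covered region: no → true
  claim amount > 10265 USD: 217119 > 10265 is true
Combine:
[1.1.3] true OR false = true
[1.1.4] false OR false = false
[1.1] false OR false OR true OR false = true
[1.2.1.1] true OR false OR false = true
[1.2.1] NOT true = false
[1.2.2.1] false OR true = true
[1.2.2.2] false OR true = true
[1.2.2] true OR true = true
[1.2] false AND true = false
[1] true → false = false
[root] NOT false = true
Overall: true → paid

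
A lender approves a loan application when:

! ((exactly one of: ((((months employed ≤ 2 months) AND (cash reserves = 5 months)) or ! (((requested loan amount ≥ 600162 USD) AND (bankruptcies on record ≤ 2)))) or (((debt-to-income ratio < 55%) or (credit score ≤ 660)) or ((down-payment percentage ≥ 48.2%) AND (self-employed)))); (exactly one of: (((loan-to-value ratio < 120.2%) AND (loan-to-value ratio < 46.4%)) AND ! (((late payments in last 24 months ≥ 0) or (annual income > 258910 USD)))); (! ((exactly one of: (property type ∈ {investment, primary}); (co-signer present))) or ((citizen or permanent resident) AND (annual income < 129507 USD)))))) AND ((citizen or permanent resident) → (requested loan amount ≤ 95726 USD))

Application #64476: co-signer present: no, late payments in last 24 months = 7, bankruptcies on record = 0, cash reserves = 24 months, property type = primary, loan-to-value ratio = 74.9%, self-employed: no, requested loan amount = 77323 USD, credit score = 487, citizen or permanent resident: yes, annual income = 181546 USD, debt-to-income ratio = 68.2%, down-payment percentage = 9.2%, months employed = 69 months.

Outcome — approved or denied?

Atomic conditions:
  months employed ≤ 2 months: 69 ≤ 2 is false
  cash reserves = 5 months: 24 == 5 is false
  requested loan amount ≥ 600162 USD: 77323 ≥ 600162 is false
  bankruptcies on record ≤ 2: 0 ≤ 2 is true
  debt-to-income ratio < 55%: 68.2 < 55 is false
  credit score ≤ 660: 487 ≤ 660 is true
  down-payment percentage ≥ 48.2%: 9.2 ≥ 48.2 is false
  self-employed: no → false
  loan-to-value ratio < 120.2%: 74.9 < 120.2 is true
  loan-to-value ratio < 46.4%: 74.9 < 46.4 is false
  late payments in last 24 months ≥ 0: 7 ≥ 0 is true
  annual income > 258910 USD: 181546 > 258910 is false
  property type ∈ {investment, primary}: primary is in the set → true
  co-signer present: no → false
  citizen or permanent resident: yes → true
  annual income < 129507 USD: 181546 < 129507 is false
  requested loan amount ≤ 95726 USD: 77323 ≤ 95726 is true
Combine:
[1.1.1.1.1] false AND false = false
[1.1.1.1.2.1] false AND true = false
[1.1.1.1.2] NOT false = true
[1.1.1.1] false OR true = true
[1.1.1.2.1] false OR true = true
[1.1.1.2.2] false AND false = false
[1.1.1.2] true OR false = true
[1.1.1] true OR true = true
[1.1.2.1.1] true AND false = false
[1.1.2.1.2.1] true OR false = true
[1.1.2.1.2] NOT true = false
[1.1.2.1] false AND false = false
[1.1.2.2.1.1] exactly-one(true, false) = true
[1.1.2.2.1] NOT true = false
[1.1.2.2.2] true AND false = false
[1.1.2.2] false OR false = false
[1.1.2] exactly-one(false, false) = false
[1.1] exactly-one(true, false) = true
[1] NOT true = false
[2] true → true = true
[root] false AND true = false
Overall: false → denied

Denied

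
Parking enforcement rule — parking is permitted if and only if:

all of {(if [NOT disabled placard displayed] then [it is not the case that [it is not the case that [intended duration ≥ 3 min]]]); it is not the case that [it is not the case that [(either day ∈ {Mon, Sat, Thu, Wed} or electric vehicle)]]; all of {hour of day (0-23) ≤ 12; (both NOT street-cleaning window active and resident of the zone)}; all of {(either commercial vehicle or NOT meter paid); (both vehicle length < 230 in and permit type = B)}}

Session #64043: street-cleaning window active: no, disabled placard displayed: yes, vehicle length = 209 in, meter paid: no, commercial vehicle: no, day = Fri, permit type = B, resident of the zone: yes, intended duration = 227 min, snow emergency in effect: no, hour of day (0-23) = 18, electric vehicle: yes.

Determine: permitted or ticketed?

Ticketed

Atomic conditions:
  NOT disabled placard displayed: yes → false
  intended duration ≥ 3 min: 227 ≥ 3 is true
  day ∈ {Mon, Sat, Thu, Wed}: Fri is not in the set → false
  electric vehicle: yes → true
  hour of day (0-23) ≤ 12: 18 ≤ 12 is false
  NOT street-cleaning window active: no → true
  resident of the zone: yes → true
  commercial vehicle: no → false
  NOT meter paid: no → true
  vehicle length < 230 in: 209 < 230 is true
  permit type = B: B == B is true
Combine:
[1.2.1] NOT true = false
[1.2] NOT false = true
[1] false → true (antecedent false ⇒ implication holds) = true
[2.1.1] false OR true = true
[2.1] NOT true = false
[2] NOT false = true
[3.2] true AND true = true
[3] false AND true = false
[4.1] false OR true = true
[4.2] true AND true = true
[4] true AND true = true
[root] true AND true AND false AND true = false
Overall: false → ticketed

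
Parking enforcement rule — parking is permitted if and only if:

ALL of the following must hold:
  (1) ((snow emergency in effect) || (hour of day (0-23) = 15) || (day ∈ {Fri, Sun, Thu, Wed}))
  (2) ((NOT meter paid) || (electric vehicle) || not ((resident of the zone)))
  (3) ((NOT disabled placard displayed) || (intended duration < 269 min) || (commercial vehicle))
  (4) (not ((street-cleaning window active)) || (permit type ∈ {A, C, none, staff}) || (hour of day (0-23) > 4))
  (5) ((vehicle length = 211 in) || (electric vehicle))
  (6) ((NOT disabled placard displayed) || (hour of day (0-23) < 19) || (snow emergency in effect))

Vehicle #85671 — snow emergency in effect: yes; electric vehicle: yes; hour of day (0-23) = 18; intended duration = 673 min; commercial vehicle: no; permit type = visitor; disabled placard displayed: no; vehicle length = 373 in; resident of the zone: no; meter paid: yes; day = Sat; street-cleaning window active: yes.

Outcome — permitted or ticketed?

Atomic conditions:
  snow emergency in effect: yes → true
  hour of day (0-23) = 15: 18 == 15 is false
  day ∈ {Fri, Sun, Thu, Wed}: Sat is not in the set → false
  NOT meter paid: yes → false
  electric vehicle: yes → true
  resident of the zone: no → false
  NOT disabled placard displayed: no → true
  intended duration < 269 min: 673 < 269 is false
  commercial vehicle: no → false
  street-cleaning window active: yes → true
  permit type ∈ {A, C, none, staff}: visitor is not in the set → false
  hour of day (0-23) > 4: 18 > 4 is true
  vehicle length = 211 in: 373 == 211 is false
  hour of day (0-23) < 19: 18 < 19 is true
Combine:
[1] true OR false OR false = true
[2.3] NOT false = true
[2] false OR true OR true = true
[3] true OR false OR false = true
[4.1] NOT true = false
[4] false OR false OR true = true
[5] false OR true = true
[6] true OR true OR true = true
[root] true AND true AND true AND true AND true AND true = true
Overall: true → permitted

Permitted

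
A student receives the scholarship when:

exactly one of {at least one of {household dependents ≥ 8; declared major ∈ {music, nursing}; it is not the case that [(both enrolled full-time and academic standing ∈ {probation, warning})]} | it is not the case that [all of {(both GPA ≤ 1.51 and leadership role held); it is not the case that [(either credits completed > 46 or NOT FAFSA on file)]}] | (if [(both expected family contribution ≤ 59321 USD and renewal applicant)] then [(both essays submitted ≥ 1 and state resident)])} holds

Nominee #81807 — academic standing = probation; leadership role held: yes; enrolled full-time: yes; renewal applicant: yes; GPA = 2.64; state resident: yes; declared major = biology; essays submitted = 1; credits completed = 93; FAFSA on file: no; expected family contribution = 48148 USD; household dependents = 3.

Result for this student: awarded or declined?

Declined

Atomic conditions:
  household dependents ≥ 8: 3 ≥ 8 is false
  declared major ∈ {music, nursing}: biology is not in the set → false
  enrolled full-time: yes → true
  academic standing ∈ {probation, warning}: probation is in the set → true
  GPA ≤ 1.51: 2.64 ≤ 1.51 is false
  leadership role held: yes → true
  credits completed > 46: 93 > 46 is true
  NOT FAFSA on file: no → true
  expected family contribution ≤ 59321 USD: 48148 ≤ 59321 is true
  renewal applicant: yes → true
  essays submitted ≥ 1: 1 ≥ 1 is true
  state resident: yes → true
Combine:
[1.3.1] true AND true = true
[1.3] NOT true = false
[1] false OR false OR false = false
[2.1.1] false AND true = false
[2.1.2.1] true OR true = true
[2.1.2] NOT true = false
[2.1] false AND false = false
[2] NOT false = true
[3.1] true AND true = true
[3.2] true AND true = true
[3] true → true = true
[root] exactly-one(false, true, true) = false
Overall: false → declined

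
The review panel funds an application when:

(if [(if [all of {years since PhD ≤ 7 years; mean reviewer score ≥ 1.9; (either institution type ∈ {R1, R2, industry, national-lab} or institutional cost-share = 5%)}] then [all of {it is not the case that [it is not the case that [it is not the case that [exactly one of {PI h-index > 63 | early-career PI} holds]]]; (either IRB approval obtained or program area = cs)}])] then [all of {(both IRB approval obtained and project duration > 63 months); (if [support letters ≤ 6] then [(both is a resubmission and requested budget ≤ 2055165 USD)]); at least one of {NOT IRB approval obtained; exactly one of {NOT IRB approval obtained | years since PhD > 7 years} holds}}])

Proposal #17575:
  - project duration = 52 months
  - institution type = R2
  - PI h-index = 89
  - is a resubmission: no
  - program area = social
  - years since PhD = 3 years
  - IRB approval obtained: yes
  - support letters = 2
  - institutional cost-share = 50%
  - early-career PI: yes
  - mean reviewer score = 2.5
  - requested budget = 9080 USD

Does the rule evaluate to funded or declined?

Atomic conditions:
  years since PhD ≤ 7 years: 3 ≤ 7 is true
  mean reviewer score ≥ 1.9: 2.5 ≥ 1.9 is true
  institution type ∈ {R1, R2, industry, national-lab}: R2 is in the set → true
  institutional cost-share = 5%: 50 == 5 is false
  PI h-index > 63: 89 > 63 is true
  early-career PI: yes → true
  IRB approval obtained: yes → true
  program area = cs: social == cs is false
  project duration > 63 months: 52 > 63 is false
  support letters ≤ 6: 2 ≤ 6 is true
  is a resubmission: no → false
  requested budget ≤ 2055165 USD: 9080 ≤ 2055165 is true
  NOT IRB approval obtained: yes → false
  years since PhD > 7 years: 3 > 7 is false
Combine:
[1.1.3] true OR false = true
[1.1] true AND true AND true = true
[1.2.1.1.1.1] exactly-one(true, true) = false
[1.2.1.1.1] NOT false = true
[1.2.1.1] NOT true = false
[1.2.1] NOT false = true
[1.2.2] true OR false = true
[1.2] true AND true = true
[1] true → true = true
[2.1] true AND false = false
[2.2.2] false AND true = false
[2.2] true → false = false
[2.3.2] exactly-one(false, false) = false
[2.3] false OR false = false
[2] false AND false AND false = false
[root] true → false = false
Overall: false → declined

Declined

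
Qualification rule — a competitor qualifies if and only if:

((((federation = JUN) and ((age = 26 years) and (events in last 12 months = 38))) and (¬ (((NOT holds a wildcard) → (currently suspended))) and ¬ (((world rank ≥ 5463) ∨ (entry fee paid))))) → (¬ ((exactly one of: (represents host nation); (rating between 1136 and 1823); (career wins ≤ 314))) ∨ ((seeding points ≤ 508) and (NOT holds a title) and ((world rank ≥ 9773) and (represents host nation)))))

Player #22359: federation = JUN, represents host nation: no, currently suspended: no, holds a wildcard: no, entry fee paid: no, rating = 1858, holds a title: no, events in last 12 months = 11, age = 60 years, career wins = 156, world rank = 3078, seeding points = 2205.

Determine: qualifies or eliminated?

Qualifies

Atomic conditions:
  federation = JUN: JUN == JUN is true
  age = 26 years: 60 == 26 is false
  events in last 12 months = 38: 11 == 38 is false
  NOT holds a wildcard: no → true
  currently suspended: no → false
  world rank ≥ 5463: 3078 ≥ 5463 is false
  entry fee paid: no → false
  represents host nation: no → false
  rating between 1136 and 1823: 1858 in [1136, 1823] is false
  career wins ≤ 314: 156 ≤ 314 is true
  seeding points ≤ 508: 2205 ≤ 508 is false
  NOT holds a title: no → true
  world rank ≥ 9773: 3078 ≥ 9773 is false
Combine:
[1.1.2] false AND false = false
[1.1] true AND false = false
[1.2.1.1] true → false = false
[1.2.1] NOT false = true
[1.2.2.1] false OR false = false
[1.2.2] NOT false = true
[1.2] true AND true = true
[1] false AND true = false
[2.1.1] exactly-one(false, false, true) = true
[2.1] NOT true = false
[2.2.3] false AND false = false
[2.2] false AND true AND false = false
[2] false OR false = false
[root] false → false (antecedent false ⇒ implication holds) = true
Overall: true → qualifies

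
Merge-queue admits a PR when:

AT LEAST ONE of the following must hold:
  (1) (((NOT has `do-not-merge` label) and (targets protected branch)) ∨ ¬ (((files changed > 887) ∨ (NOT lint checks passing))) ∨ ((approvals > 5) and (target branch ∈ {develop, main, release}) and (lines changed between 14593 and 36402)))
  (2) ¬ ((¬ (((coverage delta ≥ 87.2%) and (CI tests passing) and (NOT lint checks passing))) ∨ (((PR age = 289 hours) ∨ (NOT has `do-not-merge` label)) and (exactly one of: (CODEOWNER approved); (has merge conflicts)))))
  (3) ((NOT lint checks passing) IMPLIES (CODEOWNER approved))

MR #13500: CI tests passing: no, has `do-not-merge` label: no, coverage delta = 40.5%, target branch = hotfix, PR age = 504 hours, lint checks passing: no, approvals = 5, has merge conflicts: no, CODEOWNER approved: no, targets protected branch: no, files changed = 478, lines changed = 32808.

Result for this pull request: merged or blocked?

Atomic conditions:
  NOT has `do-not-merge` label: no → true
  targets protected branch: no → false
  files changed > 887: 478 > 887 is false
  NOT lint checks passing: no → true
  approvals > 5: 5 > 5 is false
  target branch ∈ {develop, main, release}: hotfix is not in the set → false
  lines changed between 14593 and 36402: 32808 in [14593, 36402] is true
  coverage delta ≥ 87.2%: 40.5 ≥ 87.2 is false
  CI tests passing: no → false
  PR age = 289 hours: 504 == 289 is false
  CODEOWNER approved: no → false
  has merge conflicts: no → false
Combine:
[1.1] true AND false = false
[1.2.1] false OR true = true
[1.2] NOT true = false
[1.3] false AND false AND true = false
[1] false OR false OR false = false
[2.1.1.1] false AND false AND true = false
[2.1.1] NOT false = true
[2.1.2.1] false OR true = true
[2.1.2.2] exactly-one(false, false) = false
[2.1.2] true AND false = false
[2.1] true OR false = true
[2] NOT true = false
[3] true → false = false
[root] false OR false OR false = false
Overall: false → blocked

Blocked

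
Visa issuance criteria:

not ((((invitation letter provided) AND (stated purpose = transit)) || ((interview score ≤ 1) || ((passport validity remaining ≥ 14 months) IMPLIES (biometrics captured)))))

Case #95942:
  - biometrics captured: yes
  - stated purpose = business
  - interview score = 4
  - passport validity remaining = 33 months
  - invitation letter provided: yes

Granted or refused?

Atomic conditions:
  invitation letter provided: yes → true
  stated purpose = transit: business == transit is false
  interview score ≤ 1: 4 ≤ 1 is false
  passport validity remaining ≥ 14 months: 33 ≥ 14 is true
  biometrics captured: yes → true
Combine:
[1.1] true AND false = false
[1.2.2] true → true = true
[1.2] false OR true = true
[1] false OR true = true
[root] NOT true = false
Overall: false → refused

Refused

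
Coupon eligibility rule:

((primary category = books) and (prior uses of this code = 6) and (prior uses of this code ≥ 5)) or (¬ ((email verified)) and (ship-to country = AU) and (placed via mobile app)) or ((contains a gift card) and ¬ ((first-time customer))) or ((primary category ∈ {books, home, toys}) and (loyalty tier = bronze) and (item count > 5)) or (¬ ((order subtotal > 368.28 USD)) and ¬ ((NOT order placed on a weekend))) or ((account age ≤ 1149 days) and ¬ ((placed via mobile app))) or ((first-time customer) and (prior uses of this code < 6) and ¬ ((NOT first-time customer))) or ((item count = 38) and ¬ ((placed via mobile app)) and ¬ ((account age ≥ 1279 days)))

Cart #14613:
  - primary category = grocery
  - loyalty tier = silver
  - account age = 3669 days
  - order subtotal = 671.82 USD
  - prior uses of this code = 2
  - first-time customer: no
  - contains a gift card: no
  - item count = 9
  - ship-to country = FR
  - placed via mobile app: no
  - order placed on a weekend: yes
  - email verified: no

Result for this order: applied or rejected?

Atomic conditions:
  primary category = books: grocery == books is false
  prior uses of this code = 6: 2 == 6 is false
  prior uses of this code ≥ 5: 2 ≥ 5 is false
  email verified: no → false
  ship-to country = AU: FR == AU is false
  placed via mobile app: no → false
  contains a gift card: no → false
  first-time customer: no → false
  primary category ∈ {books, home, toys}: grocery is not in the set → false
  loyalty tier = bronze: silver == bronze is false
  item count > 5: 9 > 5 is true
  order subtotal > 368.28 USD: 671.82 > 368.28 is true
  NOT order placed on a weekend: yes → false
  account age ≤ 1149 days: 3669 ≤ 1149 is false
  prior uses of this code < 6: 2 < 6 is true
  NOT first-time customer: no → true
  item count = 38: 9 == 38 is false
  account age ≥ 1279 days: 3669 ≥ 1279 is true
Combine:
[1] false AND false AND false = false
[2.1] NOT false = true
[2] true AND false AND false = false
[3.2] NOT false = true
[3] false AND true = false
[4] false AND false AND true = false
[5.1] NOT true = false
[5.2] NOT false = true
[5] false AND true = false
[6.2] NOT false = true
[6] false AND true = false
[7.3] NOT true = false
[7] false AND true AND false = false
[8.2] NOT false = true
[8.3] NOT true = false
[8] false AND true AND false = false
[root] false OR false OR false OR false OR false OR false OR false OR false = false
Overall: false → rejected

Rejected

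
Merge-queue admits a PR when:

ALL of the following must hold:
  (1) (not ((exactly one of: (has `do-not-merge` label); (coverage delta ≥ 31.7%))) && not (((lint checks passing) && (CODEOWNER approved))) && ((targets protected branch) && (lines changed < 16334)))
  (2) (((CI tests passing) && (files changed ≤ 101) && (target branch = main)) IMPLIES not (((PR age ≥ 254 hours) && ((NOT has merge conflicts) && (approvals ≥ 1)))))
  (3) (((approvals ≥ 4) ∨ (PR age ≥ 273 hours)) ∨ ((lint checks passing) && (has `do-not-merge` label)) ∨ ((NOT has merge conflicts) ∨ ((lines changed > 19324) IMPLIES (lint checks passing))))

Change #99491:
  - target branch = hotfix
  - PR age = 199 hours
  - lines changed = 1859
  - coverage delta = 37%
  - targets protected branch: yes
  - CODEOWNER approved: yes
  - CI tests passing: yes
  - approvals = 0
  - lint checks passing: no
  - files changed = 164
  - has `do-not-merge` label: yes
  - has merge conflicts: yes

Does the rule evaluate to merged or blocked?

Merged

Atomic conditions:
  has `do-not-merge` label: yes → true
  coverage delta ≥ 31.7%: 37 ≥ 31.7 is true
  lint checks passing: no → false
  CODEOWNER approved: yes → true
  targets protected branch: yes → true
  lines changed < 16334: 1859 < 16334 is true
  CI tests passing: yes → true
  files changed ≤ 101: 164 ≤ 101 is false
  target branch = main: hotfix == main is false
  PR age ≥ 254 hours: 199 ≥ 254 is false
  NOT has merge conflicts: yes → false
  approvals ≥ 1: 0 ≥ 1 is false
  approvals ≥ 4: 0 ≥ 4 is false
  PR age ≥ 273 hours: 199 ≥ 273 is false
  lines changed > 19324: 1859 > 19324 is false
Combine:
[1.1.1] exactly-one(true, true) = false
[1.1] NOT false = true
[1.2.1] false AND true = false
[1.2] NOT false = true
[1.3] true AND true = true
[1] true AND true AND true = true
[2.1] true AND false AND false = false
[2.2.1.2] false AND false = false
[2.2.1] false AND false = false
[2.2] NOT false = true
[2] false → true (antecedent false ⇒ implication holds) = true
[3.1] false OR false = false
[3.2] false AND true = false
[3.3.2] false → false (antecedent false ⇒ implication holds) = true
[3.3] false OR true = true
[3] false OR false OR true = true
[root] true AND true AND true = true
Overall: true → merged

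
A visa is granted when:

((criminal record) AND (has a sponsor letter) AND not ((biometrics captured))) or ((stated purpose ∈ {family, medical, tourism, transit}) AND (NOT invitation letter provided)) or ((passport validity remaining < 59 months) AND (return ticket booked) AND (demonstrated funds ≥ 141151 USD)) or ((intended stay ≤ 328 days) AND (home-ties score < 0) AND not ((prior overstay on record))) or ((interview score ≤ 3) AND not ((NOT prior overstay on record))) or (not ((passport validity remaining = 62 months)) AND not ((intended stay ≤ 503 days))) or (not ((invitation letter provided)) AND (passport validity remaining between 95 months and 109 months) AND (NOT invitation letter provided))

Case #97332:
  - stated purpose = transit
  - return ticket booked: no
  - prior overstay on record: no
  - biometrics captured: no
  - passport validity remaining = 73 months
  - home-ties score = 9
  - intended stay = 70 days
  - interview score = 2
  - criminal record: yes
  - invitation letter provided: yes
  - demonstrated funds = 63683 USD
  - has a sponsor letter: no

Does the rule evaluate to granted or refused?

Refused

Atomic conditions:
  criminal record: yes → true
  has a sponsor letter: no → false
  biometrics captured: no → false
  stated purpose ∈ {family, medical, tourism, transit}: transit is in the set → true
  NOT invitation letter provided: yes → false
  passport validity remaining < 59 months: 73 < 59 is false
  return ticket booked: no → false
  demonstrated funds ≥ 141151 USD: 63683 ≥ 141151 is false
  intended stay ≤ 328 days: 70 ≤ 328 is true
  home-ties score < 0: 9 < 0 is false
  prior overstay on record: no → false
  interview score ≤ 3: 2 ≤ 3 is true
  NOT prior overstay on record: no → true
  passport validity remaining = 62 months: 73 == 62 is false
  intended stay ≤ 503 days: 70 ≤ 503 is true
  invitation letter provided: yes → true
  passport validity remaining between 95 months and 109 months: 73 in [95, 109] is false
Combine:
[1.3] NOT false = true
[1] true AND false AND true = false
[2] true AND false = false
[3] false AND false AND false = false
[4.3] NOT false = true
[4] true AND false AND true = false
[5.2] NOT true = false
[5] true AND false = false
[6.1] NOT false = true
[6.2] NOT true = false
[6] true AND false = false
[7.1] NOT true = false
[7] false AND false AND false = false
[root] false OR false OR false OR false OR false OR false OR false = false
Overall: false → refused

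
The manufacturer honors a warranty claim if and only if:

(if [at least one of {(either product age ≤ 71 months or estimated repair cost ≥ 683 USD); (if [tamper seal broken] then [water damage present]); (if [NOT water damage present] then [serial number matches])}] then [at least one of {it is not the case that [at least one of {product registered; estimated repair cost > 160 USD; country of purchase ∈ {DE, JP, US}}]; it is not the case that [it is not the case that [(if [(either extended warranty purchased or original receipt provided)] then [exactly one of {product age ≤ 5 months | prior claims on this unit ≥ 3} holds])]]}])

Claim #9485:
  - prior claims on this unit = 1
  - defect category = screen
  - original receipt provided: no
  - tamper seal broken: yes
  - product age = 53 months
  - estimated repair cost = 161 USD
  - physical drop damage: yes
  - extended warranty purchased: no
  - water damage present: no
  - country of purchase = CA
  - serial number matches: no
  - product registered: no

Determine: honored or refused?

Honored

Atomic conditions:
  product age ≤ 71 months: 53 ≤ 71 is true
  estimated repair cost ≥ 683 USD: 161 ≥ 683 is false
  tamper seal broken: yes → true
  water damage present: no → false
  NOT water damage present: no → true
  serial number matches: no → false
  product registered: no → false
  estimated repair cost > 160 USD: 161 > 160 is true
  country of purchase ∈ {DE, JP, US}: CA is not in the set → false
  extended warranty purchased: no → false
  original receipt provided: no → false
  product age ≤ 5 months: 53 ≤ 5 is false
  prior claims on this unit ≥ 3: 1 ≥ 3 is false
Combine:
[1.1] true OR false = true
[1.2] true → false = false
[1.3] true → false = false
[1] true OR false OR false = true
[2.1.1] false OR true OR false = true
[2.1] NOT true = false
[2.2.1.1.1] false OR false = false
[2.2.1.1.2] exactly-one(false, false) = false
[2.2.1.1] false → false (antecedent false ⇒ implication holds) = true
[2.2.1] NOT true = false
[2.2] NOT false = true
[2] false OR true = true
[root] true → true = true
Overall: true → honored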